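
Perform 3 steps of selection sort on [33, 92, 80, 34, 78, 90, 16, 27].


Initial: [33, 92, 80, 34, 78, 90, 16, 27]
Step 1: min=16 at 6
  Swap: [16, 92, 80, 34, 78, 90, 33, 27]
Step 2: min=27 at 7
  Swap: [16, 27, 80, 34, 78, 90, 33, 92]
Step 3: min=33 at 6
  Swap: [16, 27, 33, 34, 78, 90, 80, 92]

After 3 steps: [16, 27, 33, 34, 78, 90, 80, 92]


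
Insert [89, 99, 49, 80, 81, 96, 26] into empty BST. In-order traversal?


Insert 89: root
Insert 99: R from 89
Insert 49: L from 89
Insert 80: L from 89 -> R from 49
Insert 81: L from 89 -> R from 49 -> R from 80
Insert 96: R from 89 -> L from 99
Insert 26: L from 89 -> L from 49

In-order: [26, 49, 80, 81, 89, 96, 99]


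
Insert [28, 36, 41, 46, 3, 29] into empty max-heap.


Insert 28: [28]
Insert 36: [36, 28]
Insert 41: [41, 28, 36]
Insert 46: [46, 41, 36, 28]
Insert 3: [46, 41, 36, 28, 3]
Insert 29: [46, 41, 36, 28, 3, 29]

Final heap: [46, 41, 36, 28, 3, 29]


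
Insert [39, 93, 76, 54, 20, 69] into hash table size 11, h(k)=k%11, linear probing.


Insert 39: h=6 -> slot 6
Insert 93: h=5 -> slot 5
Insert 76: h=10 -> slot 10
Insert 54: h=10, 1 probes -> slot 0
Insert 20: h=9 -> slot 9
Insert 69: h=3 -> slot 3

Table: [54, None, None, 69, None, 93, 39, None, None, 20, 76]


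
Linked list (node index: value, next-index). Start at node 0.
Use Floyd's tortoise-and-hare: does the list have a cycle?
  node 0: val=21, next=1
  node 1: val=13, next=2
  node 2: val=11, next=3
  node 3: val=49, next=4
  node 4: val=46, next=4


Floyd's tortoise (slow, +1) and hare (fast, +2):
  init: slow=0, fast=0
  step 1: slow=1, fast=2
  step 2: slow=2, fast=4
  step 3: slow=3, fast=4
  step 4: slow=4, fast=4
  slow == fast at node 4: cycle detected

Cycle: yes


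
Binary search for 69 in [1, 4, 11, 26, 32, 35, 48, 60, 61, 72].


Step 1: lo=0, hi=9, mid=4, val=32
Step 2: lo=5, hi=9, mid=7, val=60
Step 3: lo=8, hi=9, mid=8, val=61
Step 4: lo=9, hi=9, mid=9, val=72

Not found


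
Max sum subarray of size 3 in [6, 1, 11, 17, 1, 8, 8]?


[0:3]: 18
[1:4]: 29
[2:5]: 29
[3:6]: 26
[4:7]: 17

Max: 29 at [1:4]


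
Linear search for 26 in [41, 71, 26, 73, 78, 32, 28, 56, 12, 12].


i=0: 41!=26
i=1: 71!=26
i=2: 26==26 found!

Found at 2, 3 comps


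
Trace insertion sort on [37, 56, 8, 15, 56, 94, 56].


Initial: [37, 56, 8, 15, 56, 94, 56]
Insert 56: [37, 56, 8, 15, 56, 94, 56]
Insert 8: [8, 37, 56, 15, 56, 94, 56]
Insert 15: [8, 15, 37, 56, 56, 94, 56]
Insert 56: [8, 15, 37, 56, 56, 94, 56]
Insert 94: [8, 15, 37, 56, 56, 94, 56]
Insert 56: [8, 15, 37, 56, 56, 56, 94]

Sorted: [8, 15, 37, 56, 56, 56, 94]


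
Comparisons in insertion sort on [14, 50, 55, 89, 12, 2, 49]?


Algorithm: insertion sort
Input: [14, 50, 55, 89, 12, 2, 49]
Sorted: [2, 12, 14, 49, 50, 55, 89]

16


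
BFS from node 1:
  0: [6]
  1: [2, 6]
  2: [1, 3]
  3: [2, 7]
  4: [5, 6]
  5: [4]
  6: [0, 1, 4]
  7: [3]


Visit 1, enqueue [2, 6]
Visit 2, enqueue [3]
Visit 6, enqueue [0, 4]
Visit 3, enqueue [7]
Visit 0, enqueue []
Visit 4, enqueue [5]
Visit 7, enqueue []
Visit 5, enqueue []

BFS order: [1, 2, 6, 3, 0, 4, 7, 5]


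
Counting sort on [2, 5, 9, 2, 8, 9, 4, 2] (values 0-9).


Input: [2, 5, 9, 2, 8, 9, 4, 2]
Counts: [0, 0, 3, 0, 1, 1, 0, 0, 1, 2]

Sorted: [2, 2, 2, 4, 5, 8, 9, 9]


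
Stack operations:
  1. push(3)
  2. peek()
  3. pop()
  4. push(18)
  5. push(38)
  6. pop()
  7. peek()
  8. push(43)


push(3) -> [3]
peek()->3
pop()->3, []
push(18) -> [18]
push(38) -> [18, 38]
pop()->38, [18]
peek()->18
push(43) -> [18, 43]

Final stack: [18, 43]


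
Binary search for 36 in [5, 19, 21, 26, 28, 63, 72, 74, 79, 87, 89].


Step 1: lo=0, hi=10, mid=5, val=63
Step 2: lo=0, hi=4, mid=2, val=21
Step 3: lo=3, hi=4, mid=3, val=26
Step 4: lo=4, hi=4, mid=4, val=28

Not found


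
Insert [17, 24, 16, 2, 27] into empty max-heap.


Insert 17: [17]
Insert 24: [24, 17]
Insert 16: [24, 17, 16]
Insert 2: [24, 17, 16, 2]
Insert 27: [27, 24, 16, 2, 17]

Final heap: [27, 24, 16, 2, 17]


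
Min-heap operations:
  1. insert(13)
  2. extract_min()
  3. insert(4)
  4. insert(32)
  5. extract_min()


insert(13) -> [13]
extract_min()->13, []
insert(4) -> [4]
insert(32) -> [4, 32]
extract_min()->4, [32]

Final heap: [32]


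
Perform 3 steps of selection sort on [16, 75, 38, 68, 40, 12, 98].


Initial: [16, 75, 38, 68, 40, 12, 98]
Step 1: min=12 at 5
  Swap: [12, 75, 38, 68, 40, 16, 98]
Step 2: min=16 at 5
  Swap: [12, 16, 38, 68, 40, 75, 98]
Step 3: min=38 at 2
  Swap: [12, 16, 38, 68, 40, 75, 98]

After 3 steps: [12, 16, 38, 68, 40, 75, 98]


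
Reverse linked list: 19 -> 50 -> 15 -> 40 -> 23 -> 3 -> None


Step 1: curr=19, set curr.next=prev(None) | reversed so far: 19
Step 2: curr=50, set curr.next=prev(19) | reversed so far: 50 -> 19
Step 3: curr=15, set curr.next=prev(50) | reversed so far: 15 -> 50 -> 19
Step 4: curr=40, set curr.next=prev(15) | reversed so far: 40 -> 15 -> 50 -> 19
Step 5: curr=23, set curr.next=prev(40) | reversed so far: 23 -> 40 -> 15 -> 50 -> 19
Step 6: curr=3, set curr.next=prev(23) | reversed so far: 3 -> 23 -> 40 -> 15 -> 50 -> 19

3 -> 23 -> 40 -> 15 -> 50 -> 19 -> None


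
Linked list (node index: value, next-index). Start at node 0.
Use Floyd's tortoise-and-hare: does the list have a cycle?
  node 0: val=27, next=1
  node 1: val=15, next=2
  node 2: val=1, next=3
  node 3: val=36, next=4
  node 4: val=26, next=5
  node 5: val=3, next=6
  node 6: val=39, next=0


Floyd's tortoise (slow, +1) and hare (fast, +2):
  init: slow=0, fast=0
  step 1: slow=1, fast=2
  step 2: slow=2, fast=4
  step 3: slow=3, fast=6
  step 4: slow=4, fast=1
  step 5: slow=5, fast=3
  step 6: slow=6, fast=5
  step 7: slow=0, fast=0
  slow == fast at node 0: cycle detected

Cycle: yes


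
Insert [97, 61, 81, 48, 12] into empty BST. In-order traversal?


Insert 97: root
Insert 61: L from 97
Insert 81: L from 97 -> R from 61
Insert 48: L from 97 -> L from 61
Insert 12: L from 97 -> L from 61 -> L from 48

In-order: [12, 48, 61, 81, 97]


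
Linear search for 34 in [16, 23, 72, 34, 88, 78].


i=0: 16!=34
i=1: 23!=34
i=2: 72!=34
i=3: 34==34 found!

Found at 3, 4 comps


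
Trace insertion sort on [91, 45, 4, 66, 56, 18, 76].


Initial: [91, 45, 4, 66, 56, 18, 76]
Insert 45: [45, 91, 4, 66, 56, 18, 76]
Insert 4: [4, 45, 91, 66, 56, 18, 76]
Insert 66: [4, 45, 66, 91, 56, 18, 76]
Insert 56: [4, 45, 56, 66, 91, 18, 76]
Insert 18: [4, 18, 45, 56, 66, 91, 76]
Insert 76: [4, 18, 45, 56, 66, 76, 91]

Sorted: [4, 18, 45, 56, 66, 76, 91]


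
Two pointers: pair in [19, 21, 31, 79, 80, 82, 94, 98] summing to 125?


lo=0(19)+hi=7(98)=117
lo=1(21)+hi=7(98)=119
lo=2(31)+hi=7(98)=129
lo=2(31)+hi=6(94)=125

Yes: 31+94=125


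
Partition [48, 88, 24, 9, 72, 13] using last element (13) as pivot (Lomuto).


Pivot: 13
  9 <= 13: swap -> [9, 88, 24, 48, 72, 13]
Place pivot at 1: [9, 13, 24, 48, 72, 88]

Partitioned: [9, 13, 24, 48, 72, 88]


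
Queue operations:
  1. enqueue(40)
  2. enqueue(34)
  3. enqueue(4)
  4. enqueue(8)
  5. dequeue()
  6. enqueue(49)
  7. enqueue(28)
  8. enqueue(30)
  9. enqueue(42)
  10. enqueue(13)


enqueue(40) -> [40]
enqueue(34) -> [40, 34]
enqueue(4) -> [40, 34, 4]
enqueue(8) -> [40, 34, 4, 8]
dequeue()->40, [34, 4, 8]
enqueue(49) -> [34, 4, 8, 49]
enqueue(28) -> [34, 4, 8, 49, 28]
enqueue(30) -> [34, 4, 8, 49, 28, 30]
enqueue(42) -> [34, 4, 8, 49, 28, 30, 42]
enqueue(13) -> [34, 4, 8, 49, 28, 30, 42, 13]

Final queue: [34, 4, 8, 49, 28, 30, 42, 13]


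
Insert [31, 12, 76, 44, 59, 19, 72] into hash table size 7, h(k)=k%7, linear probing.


Insert 31: h=3 -> slot 3
Insert 12: h=5 -> slot 5
Insert 76: h=6 -> slot 6
Insert 44: h=2 -> slot 2
Insert 59: h=3, 1 probes -> slot 4
Insert 19: h=5, 2 probes -> slot 0
Insert 72: h=2, 6 probes -> slot 1

Table: [19, 72, 44, 31, 59, 12, 76]


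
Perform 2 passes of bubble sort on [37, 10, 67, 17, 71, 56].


Initial: [37, 10, 67, 17, 71, 56]
Pass 1: [10, 37, 17, 67, 56, 71] (3 swaps)
Pass 2: [10, 17, 37, 56, 67, 71] (2 swaps)

After 2 passes: [10, 17, 37, 56, 67, 71]


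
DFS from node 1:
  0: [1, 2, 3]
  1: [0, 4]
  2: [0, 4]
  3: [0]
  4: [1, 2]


Visit 1, push [4, 0]
Visit 0, push [3, 2]
Visit 2, push [4]
Visit 4, push []
Visit 3, push []

DFS order: [1, 0, 2, 4, 3]


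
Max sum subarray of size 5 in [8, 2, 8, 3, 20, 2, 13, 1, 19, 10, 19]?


[0:5]: 41
[1:6]: 35
[2:7]: 46
[3:8]: 39
[4:9]: 55
[5:10]: 45
[6:11]: 62

Max: 62 at [6:11]


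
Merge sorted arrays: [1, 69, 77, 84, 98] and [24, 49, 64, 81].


Take 1 from A
Take 24 from B
Take 49 from B
Take 64 from B
Take 69 from A
Take 77 from A
Take 81 from B

Merged: [1, 24, 49, 64, 69, 77, 81, 84, 98]


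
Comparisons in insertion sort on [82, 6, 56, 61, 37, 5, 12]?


Algorithm: insertion sort
Input: [82, 6, 56, 61, 37, 5, 12]
Sorted: [5, 6, 12, 37, 56, 61, 82]

19


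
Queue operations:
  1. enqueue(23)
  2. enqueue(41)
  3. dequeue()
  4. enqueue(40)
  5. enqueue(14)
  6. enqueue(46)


enqueue(23) -> [23]
enqueue(41) -> [23, 41]
dequeue()->23, [41]
enqueue(40) -> [41, 40]
enqueue(14) -> [41, 40, 14]
enqueue(46) -> [41, 40, 14, 46]

Final queue: [41, 40, 14, 46]


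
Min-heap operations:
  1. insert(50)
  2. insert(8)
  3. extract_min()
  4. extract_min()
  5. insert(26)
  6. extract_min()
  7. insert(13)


insert(50) -> [50]
insert(8) -> [8, 50]
extract_min()->8, [50]
extract_min()->50, []
insert(26) -> [26]
extract_min()->26, []
insert(13) -> [13]

Final heap: [13]


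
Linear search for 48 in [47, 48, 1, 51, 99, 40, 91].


i=0: 47!=48
i=1: 48==48 found!

Found at 1, 2 comps


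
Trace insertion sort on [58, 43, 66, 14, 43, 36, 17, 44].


Initial: [58, 43, 66, 14, 43, 36, 17, 44]
Insert 43: [43, 58, 66, 14, 43, 36, 17, 44]
Insert 66: [43, 58, 66, 14, 43, 36, 17, 44]
Insert 14: [14, 43, 58, 66, 43, 36, 17, 44]
Insert 43: [14, 43, 43, 58, 66, 36, 17, 44]
Insert 36: [14, 36, 43, 43, 58, 66, 17, 44]
Insert 17: [14, 17, 36, 43, 43, 58, 66, 44]
Insert 44: [14, 17, 36, 43, 43, 44, 58, 66]

Sorted: [14, 17, 36, 43, 43, 44, 58, 66]


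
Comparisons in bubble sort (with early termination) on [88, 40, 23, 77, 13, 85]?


Algorithm: bubble sort (with early termination)
Input: [88, 40, 23, 77, 13, 85]
Sorted: [13, 23, 40, 77, 85, 88]

15


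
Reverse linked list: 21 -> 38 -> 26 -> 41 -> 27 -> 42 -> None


Step 1: curr=21, set curr.next=prev(None) | reversed so far: 21
Step 2: curr=38, set curr.next=prev(21) | reversed so far: 38 -> 21
Step 3: curr=26, set curr.next=prev(38) | reversed so far: 26 -> 38 -> 21
Step 4: curr=41, set curr.next=prev(26) | reversed so far: 41 -> 26 -> 38 -> 21
Step 5: curr=27, set curr.next=prev(41) | reversed so far: 27 -> 41 -> 26 -> 38 -> 21
Step 6: curr=42, set curr.next=prev(27) | reversed so far: 42 -> 27 -> 41 -> 26 -> 38 -> 21

42 -> 27 -> 41 -> 26 -> 38 -> 21 -> None


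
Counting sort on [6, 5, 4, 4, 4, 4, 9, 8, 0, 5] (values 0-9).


Input: [6, 5, 4, 4, 4, 4, 9, 8, 0, 5]
Counts: [1, 0, 0, 0, 4, 2, 1, 0, 1, 1]

Sorted: [0, 4, 4, 4, 4, 5, 5, 6, 8, 9]


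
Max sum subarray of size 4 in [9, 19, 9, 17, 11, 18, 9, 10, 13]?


[0:4]: 54
[1:5]: 56
[2:6]: 55
[3:7]: 55
[4:8]: 48
[5:9]: 50

Max: 56 at [1:5]


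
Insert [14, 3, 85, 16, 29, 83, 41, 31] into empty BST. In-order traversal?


Insert 14: root
Insert 3: L from 14
Insert 85: R from 14
Insert 16: R from 14 -> L from 85
Insert 29: R from 14 -> L from 85 -> R from 16
Insert 83: R from 14 -> L from 85 -> R from 16 -> R from 29
Insert 41: R from 14 -> L from 85 -> R from 16 -> R from 29 -> L from 83
Insert 31: R from 14 -> L from 85 -> R from 16 -> R from 29 -> L from 83 -> L from 41

In-order: [3, 14, 16, 29, 31, 41, 83, 85]


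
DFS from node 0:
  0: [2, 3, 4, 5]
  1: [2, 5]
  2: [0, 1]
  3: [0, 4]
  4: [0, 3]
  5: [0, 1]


Visit 0, push [5, 4, 3, 2]
Visit 2, push [1]
Visit 1, push [5]
Visit 5, push []
Visit 3, push [4]
Visit 4, push []

DFS order: [0, 2, 1, 5, 3, 4]


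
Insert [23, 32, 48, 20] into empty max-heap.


Insert 23: [23]
Insert 32: [32, 23]
Insert 48: [48, 23, 32]
Insert 20: [48, 23, 32, 20]

Final heap: [48, 23, 32, 20]


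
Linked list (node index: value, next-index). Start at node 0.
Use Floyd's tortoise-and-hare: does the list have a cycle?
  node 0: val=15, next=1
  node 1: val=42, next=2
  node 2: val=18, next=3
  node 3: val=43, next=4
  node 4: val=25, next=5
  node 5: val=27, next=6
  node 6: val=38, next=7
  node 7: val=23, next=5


Floyd's tortoise (slow, +1) and hare (fast, +2):
  init: slow=0, fast=0
  step 1: slow=1, fast=2
  step 2: slow=2, fast=4
  step 3: slow=3, fast=6
  step 4: slow=4, fast=5
  step 5: slow=5, fast=7
  step 6: slow=6, fast=6
  slow == fast at node 6: cycle detected

Cycle: yes


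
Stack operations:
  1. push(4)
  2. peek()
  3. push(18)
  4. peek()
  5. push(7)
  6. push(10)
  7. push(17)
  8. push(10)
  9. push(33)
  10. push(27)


push(4) -> [4]
peek()->4
push(18) -> [4, 18]
peek()->18
push(7) -> [4, 18, 7]
push(10) -> [4, 18, 7, 10]
push(17) -> [4, 18, 7, 10, 17]
push(10) -> [4, 18, 7, 10, 17, 10]
push(33) -> [4, 18, 7, 10, 17, 10, 33]
push(27) -> [4, 18, 7, 10, 17, 10, 33, 27]

Final stack: [4, 18, 7, 10, 17, 10, 33, 27]


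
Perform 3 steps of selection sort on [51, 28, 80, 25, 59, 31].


Initial: [51, 28, 80, 25, 59, 31]
Step 1: min=25 at 3
  Swap: [25, 28, 80, 51, 59, 31]
Step 2: min=28 at 1
  Swap: [25, 28, 80, 51, 59, 31]
Step 3: min=31 at 5
  Swap: [25, 28, 31, 51, 59, 80]

After 3 steps: [25, 28, 31, 51, 59, 80]


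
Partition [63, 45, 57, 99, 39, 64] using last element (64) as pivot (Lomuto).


Pivot: 64
  63 <= 64: advance i (no swap)
  45 <= 64: advance i (no swap)
  57 <= 64: advance i (no swap)
  39 <= 64: swap -> [63, 45, 57, 39, 99, 64]
Place pivot at 4: [63, 45, 57, 39, 64, 99]

Partitioned: [63, 45, 57, 39, 64, 99]


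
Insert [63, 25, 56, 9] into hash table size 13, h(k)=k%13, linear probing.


Insert 63: h=11 -> slot 11
Insert 25: h=12 -> slot 12
Insert 56: h=4 -> slot 4
Insert 9: h=9 -> slot 9

Table: [None, None, None, None, 56, None, None, None, None, 9, None, 63, 25]


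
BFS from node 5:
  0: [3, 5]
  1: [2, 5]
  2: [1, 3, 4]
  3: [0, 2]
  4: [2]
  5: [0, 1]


Visit 5, enqueue [0, 1]
Visit 0, enqueue [3]
Visit 1, enqueue [2]
Visit 3, enqueue []
Visit 2, enqueue [4]
Visit 4, enqueue []

BFS order: [5, 0, 1, 3, 2, 4]


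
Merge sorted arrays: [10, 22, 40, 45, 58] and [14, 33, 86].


Take 10 from A
Take 14 from B
Take 22 from A
Take 33 from B
Take 40 from A
Take 45 from A
Take 58 from A

Merged: [10, 14, 22, 33, 40, 45, 58, 86]


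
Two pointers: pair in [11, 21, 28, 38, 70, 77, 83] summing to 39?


lo=0(11)+hi=6(83)=94
lo=0(11)+hi=5(77)=88
lo=0(11)+hi=4(70)=81
lo=0(11)+hi=3(38)=49
lo=0(11)+hi=2(28)=39

Yes: 11+28=39


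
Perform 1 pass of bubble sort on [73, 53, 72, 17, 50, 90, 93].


Initial: [73, 53, 72, 17, 50, 90, 93]
Pass 1: [53, 72, 17, 50, 73, 90, 93] (4 swaps)

After 1 pass: [53, 72, 17, 50, 73, 90, 93]


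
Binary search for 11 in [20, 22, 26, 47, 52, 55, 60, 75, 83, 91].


Step 1: lo=0, hi=9, mid=4, val=52
Step 2: lo=0, hi=3, mid=1, val=22
Step 3: lo=0, hi=0, mid=0, val=20

Not found


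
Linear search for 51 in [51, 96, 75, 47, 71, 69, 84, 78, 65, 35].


i=0: 51==51 found!

Found at 0, 1 comps


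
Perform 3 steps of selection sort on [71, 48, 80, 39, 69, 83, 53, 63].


Initial: [71, 48, 80, 39, 69, 83, 53, 63]
Step 1: min=39 at 3
  Swap: [39, 48, 80, 71, 69, 83, 53, 63]
Step 2: min=48 at 1
  Swap: [39, 48, 80, 71, 69, 83, 53, 63]
Step 3: min=53 at 6
  Swap: [39, 48, 53, 71, 69, 83, 80, 63]

After 3 steps: [39, 48, 53, 71, 69, 83, 80, 63]


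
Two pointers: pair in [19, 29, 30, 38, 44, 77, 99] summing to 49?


lo=0(19)+hi=6(99)=118
lo=0(19)+hi=5(77)=96
lo=0(19)+hi=4(44)=63
lo=0(19)+hi=3(38)=57
lo=0(19)+hi=2(30)=49

Yes: 19+30=49


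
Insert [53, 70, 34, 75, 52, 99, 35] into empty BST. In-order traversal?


Insert 53: root
Insert 70: R from 53
Insert 34: L from 53
Insert 75: R from 53 -> R from 70
Insert 52: L from 53 -> R from 34
Insert 99: R from 53 -> R from 70 -> R from 75
Insert 35: L from 53 -> R from 34 -> L from 52

In-order: [34, 35, 52, 53, 70, 75, 99]


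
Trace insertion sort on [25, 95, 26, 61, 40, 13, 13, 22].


Initial: [25, 95, 26, 61, 40, 13, 13, 22]
Insert 95: [25, 95, 26, 61, 40, 13, 13, 22]
Insert 26: [25, 26, 95, 61, 40, 13, 13, 22]
Insert 61: [25, 26, 61, 95, 40, 13, 13, 22]
Insert 40: [25, 26, 40, 61, 95, 13, 13, 22]
Insert 13: [13, 25, 26, 40, 61, 95, 13, 22]
Insert 13: [13, 13, 25, 26, 40, 61, 95, 22]
Insert 22: [13, 13, 22, 25, 26, 40, 61, 95]

Sorted: [13, 13, 22, 25, 26, 40, 61, 95]


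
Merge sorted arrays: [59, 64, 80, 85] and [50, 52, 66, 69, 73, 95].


Take 50 from B
Take 52 from B
Take 59 from A
Take 64 from A
Take 66 from B
Take 69 from B
Take 73 from B
Take 80 from A
Take 85 from A

Merged: [50, 52, 59, 64, 66, 69, 73, 80, 85, 95]


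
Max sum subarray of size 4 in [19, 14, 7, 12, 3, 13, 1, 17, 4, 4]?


[0:4]: 52
[1:5]: 36
[2:6]: 35
[3:7]: 29
[4:8]: 34
[5:9]: 35
[6:10]: 26

Max: 52 at [0:4]


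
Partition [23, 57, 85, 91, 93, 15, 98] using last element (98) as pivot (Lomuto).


Pivot: 98
  23 <= 98: advance i (no swap)
  57 <= 98: advance i (no swap)
  85 <= 98: advance i (no swap)
  91 <= 98: advance i (no swap)
  93 <= 98: advance i (no swap)
  15 <= 98: advance i (no swap)
Place pivot at 6: [23, 57, 85, 91, 93, 15, 98]

Partitioned: [23, 57, 85, 91, 93, 15, 98]


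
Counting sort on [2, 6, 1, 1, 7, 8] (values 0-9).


Input: [2, 6, 1, 1, 7, 8]
Counts: [0, 2, 1, 0, 0, 0, 1, 1, 1, 0]

Sorted: [1, 1, 2, 6, 7, 8]


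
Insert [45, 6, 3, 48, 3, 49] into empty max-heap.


Insert 45: [45]
Insert 6: [45, 6]
Insert 3: [45, 6, 3]
Insert 48: [48, 45, 3, 6]
Insert 3: [48, 45, 3, 6, 3]
Insert 49: [49, 45, 48, 6, 3, 3]

Final heap: [49, 45, 48, 6, 3, 3]


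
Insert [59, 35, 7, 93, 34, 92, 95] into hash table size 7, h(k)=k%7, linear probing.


Insert 59: h=3 -> slot 3
Insert 35: h=0 -> slot 0
Insert 7: h=0, 1 probes -> slot 1
Insert 93: h=2 -> slot 2
Insert 34: h=6 -> slot 6
Insert 92: h=1, 3 probes -> slot 4
Insert 95: h=4, 1 probes -> slot 5

Table: [35, 7, 93, 59, 92, 95, 34]


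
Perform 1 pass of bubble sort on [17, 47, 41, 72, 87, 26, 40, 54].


Initial: [17, 47, 41, 72, 87, 26, 40, 54]
Pass 1: [17, 41, 47, 72, 26, 40, 54, 87] (4 swaps)

After 1 pass: [17, 41, 47, 72, 26, 40, 54, 87]


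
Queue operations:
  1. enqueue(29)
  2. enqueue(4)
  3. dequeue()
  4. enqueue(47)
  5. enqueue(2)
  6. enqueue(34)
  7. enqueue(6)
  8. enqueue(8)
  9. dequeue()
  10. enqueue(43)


enqueue(29) -> [29]
enqueue(4) -> [29, 4]
dequeue()->29, [4]
enqueue(47) -> [4, 47]
enqueue(2) -> [4, 47, 2]
enqueue(34) -> [4, 47, 2, 34]
enqueue(6) -> [4, 47, 2, 34, 6]
enqueue(8) -> [4, 47, 2, 34, 6, 8]
dequeue()->4, [47, 2, 34, 6, 8]
enqueue(43) -> [47, 2, 34, 6, 8, 43]

Final queue: [47, 2, 34, 6, 8, 43]


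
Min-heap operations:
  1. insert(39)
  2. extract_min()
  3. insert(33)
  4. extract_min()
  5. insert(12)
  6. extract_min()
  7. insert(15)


insert(39) -> [39]
extract_min()->39, []
insert(33) -> [33]
extract_min()->33, []
insert(12) -> [12]
extract_min()->12, []
insert(15) -> [15]

Final heap: [15]


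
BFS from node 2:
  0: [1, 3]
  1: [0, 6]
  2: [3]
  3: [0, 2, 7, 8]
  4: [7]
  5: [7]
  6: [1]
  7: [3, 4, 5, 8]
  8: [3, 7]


Visit 2, enqueue [3]
Visit 3, enqueue [0, 7, 8]
Visit 0, enqueue [1]
Visit 7, enqueue [4, 5]
Visit 8, enqueue []
Visit 1, enqueue [6]
Visit 4, enqueue []
Visit 5, enqueue []
Visit 6, enqueue []

BFS order: [2, 3, 0, 7, 8, 1, 4, 5, 6]


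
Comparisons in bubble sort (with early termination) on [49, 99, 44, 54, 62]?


Algorithm: bubble sort (with early termination)
Input: [49, 99, 44, 54, 62]
Sorted: [44, 49, 54, 62, 99]

9


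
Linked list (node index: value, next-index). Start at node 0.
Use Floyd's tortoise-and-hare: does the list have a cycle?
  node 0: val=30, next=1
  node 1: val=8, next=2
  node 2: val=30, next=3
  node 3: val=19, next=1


Floyd's tortoise (slow, +1) and hare (fast, +2):
  init: slow=0, fast=0
  step 1: slow=1, fast=2
  step 2: slow=2, fast=1
  step 3: slow=3, fast=3
  slow == fast at node 3: cycle detected

Cycle: yes


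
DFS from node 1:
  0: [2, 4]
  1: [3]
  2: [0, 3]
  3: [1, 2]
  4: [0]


Visit 1, push [3]
Visit 3, push [2]
Visit 2, push [0]
Visit 0, push [4]
Visit 4, push []

DFS order: [1, 3, 2, 0, 4]


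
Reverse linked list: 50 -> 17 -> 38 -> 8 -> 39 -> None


Step 1: curr=50, set curr.next=prev(None) | reversed so far: 50
Step 2: curr=17, set curr.next=prev(50) | reversed so far: 17 -> 50
Step 3: curr=38, set curr.next=prev(17) | reversed so far: 38 -> 17 -> 50
Step 4: curr=8, set curr.next=prev(38) | reversed so far: 8 -> 38 -> 17 -> 50
Step 5: curr=39, set curr.next=prev(8) | reversed so far: 39 -> 8 -> 38 -> 17 -> 50

39 -> 8 -> 38 -> 17 -> 50 -> None


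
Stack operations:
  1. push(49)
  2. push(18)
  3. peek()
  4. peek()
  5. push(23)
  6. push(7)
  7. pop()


push(49) -> [49]
push(18) -> [49, 18]
peek()->18
peek()->18
push(23) -> [49, 18, 23]
push(7) -> [49, 18, 23, 7]
pop()->7, [49, 18, 23]

Final stack: [49, 18, 23]


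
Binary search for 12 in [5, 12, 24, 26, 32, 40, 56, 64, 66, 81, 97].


Step 1: lo=0, hi=10, mid=5, val=40
Step 2: lo=0, hi=4, mid=2, val=24
Step 3: lo=0, hi=1, mid=0, val=5
Step 4: lo=1, hi=1, mid=1, val=12

Found at index 1


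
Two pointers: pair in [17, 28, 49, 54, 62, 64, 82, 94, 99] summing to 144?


lo=0(17)+hi=8(99)=116
lo=1(28)+hi=8(99)=127
lo=2(49)+hi=8(99)=148
lo=2(49)+hi=7(94)=143
lo=3(54)+hi=7(94)=148
lo=3(54)+hi=6(82)=136
lo=4(62)+hi=6(82)=144

Yes: 62+82=144


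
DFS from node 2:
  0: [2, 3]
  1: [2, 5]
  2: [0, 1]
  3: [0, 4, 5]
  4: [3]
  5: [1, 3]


Visit 2, push [1, 0]
Visit 0, push [3]
Visit 3, push [5, 4]
Visit 4, push []
Visit 5, push [1]
Visit 1, push []

DFS order: [2, 0, 3, 4, 5, 1]


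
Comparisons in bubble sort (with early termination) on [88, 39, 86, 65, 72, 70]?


Algorithm: bubble sort (with early termination)
Input: [88, 39, 86, 65, 72, 70]
Sorted: [39, 65, 70, 72, 86, 88]

14


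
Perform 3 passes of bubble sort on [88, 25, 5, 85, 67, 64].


Initial: [88, 25, 5, 85, 67, 64]
Pass 1: [25, 5, 85, 67, 64, 88] (5 swaps)
Pass 2: [5, 25, 67, 64, 85, 88] (3 swaps)
Pass 3: [5, 25, 64, 67, 85, 88] (1 swaps)

After 3 passes: [5, 25, 64, 67, 85, 88]


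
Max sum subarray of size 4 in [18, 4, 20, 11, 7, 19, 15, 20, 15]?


[0:4]: 53
[1:5]: 42
[2:6]: 57
[3:7]: 52
[4:8]: 61
[5:9]: 69

Max: 69 at [5:9]


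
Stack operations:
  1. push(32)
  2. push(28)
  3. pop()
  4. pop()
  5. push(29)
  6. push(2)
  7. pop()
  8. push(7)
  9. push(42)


push(32) -> [32]
push(28) -> [32, 28]
pop()->28, [32]
pop()->32, []
push(29) -> [29]
push(2) -> [29, 2]
pop()->2, [29]
push(7) -> [29, 7]
push(42) -> [29, 7, 42]

Final stack: [29, 7, 42]


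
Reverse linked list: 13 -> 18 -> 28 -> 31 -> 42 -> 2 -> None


Step 1: curr=13, set curr.next=prev(None) | reversed so far: 13
Step 2: curr=18, set curr.next=prev(13) | reversed so far: 18 -> 13
Step 3: curr=28, set curr.next=prev(18) | reversed so far: 28 -> 18 -> 13
Step 4: curr=31, set curr.next=prev(28) | reversed so far: 31 -> 28 -> 18 -> 13
Step 5: curr=42, set curr.next=prev(31) | reversed so far: 42 -> 31 -> 28 -> 18 -> 13
Step 6: curr=2, set curr.next=prev(42) | reversed so far: 2 -> 42 -> 31 -> 28 -> 18 -> 13

2 -> 42 -> 31 -> 28 -> 18 -> 13 -> None


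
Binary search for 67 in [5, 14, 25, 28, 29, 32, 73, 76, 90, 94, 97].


Step 1: lo=0, hi=10, mid=5, val=32
Step 2: lo=6, hi=10, mid=8, val=90
Step 3: lo=6, hi=7, mid=6, val=73

Not found


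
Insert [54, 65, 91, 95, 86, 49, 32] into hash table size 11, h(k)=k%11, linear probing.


Insert 54: h=10 -> slot 10
Insert 65: h=10, 1 probes -> slot 0
Insert 91: h=3 -> slot 3
Insert 95: h=7 -> slot 7
Insert 86: h=9 -> slot 9
Insert 49: h=5 -> slot 5
Insert 32: h=10, 2 probes -> slot 1

Table: [65, 32, None, 91, None, 49, None, 95, None, 86, 54]


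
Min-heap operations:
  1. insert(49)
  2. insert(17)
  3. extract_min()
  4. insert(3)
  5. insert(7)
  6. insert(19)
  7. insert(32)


insert(49) -> [49]
insert(17) -> [17, 49]
extract_min()->17, [49]
insert(3) -> [3, 49]
insert(7) -> [3, 49, 7]
insert(19) -> [3, 19, 7, 49]
insert(32) -> [3, 19, 7, 49, 32]

Final heap: [3, 19, 7, 49, 32]


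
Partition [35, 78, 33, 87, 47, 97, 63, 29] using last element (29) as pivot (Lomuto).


Pivot: 29
Place pivot at 0: [29, 78, 33, 87, 47, 97, 63, 35]

Partitioned: [29, 78, 33, 87, 47, 97, 63, 35]


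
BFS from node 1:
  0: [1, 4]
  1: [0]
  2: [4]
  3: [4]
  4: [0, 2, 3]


Visit 1, enqueue [0]
Visit 0, enqueue [4]
Visit 4, enqueue [2, 3]
Visit 2, enqueue []
Visit 3, enqueue []

BFS order: [1, 0, 4, 2, 3]


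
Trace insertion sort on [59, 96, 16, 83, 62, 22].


Initial: [59, 96, 16, 83, 62, 22]
Insert 96: [59, 96, 16, 83, 62, 22]
Insert 16: [16, 59, 96, 83, 62, 22]
Insert 83: [16, 59, 83, 96, 62, 22]
Insert 62: [16, 59, 62, 83, 96, 22]
Insert 22: [16, 22, 59, 62, 83, 96]

Sorted: [16, 22, 59, 62, 83, 96]


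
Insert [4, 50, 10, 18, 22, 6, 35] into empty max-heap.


Insert 4: [4]
Insert 50: [50, 4]
Insert 10: [50, 4, 10]
Insert 18: [50, 18, 10, 4]
Insert 22: [50, 22, 10, 4, 18]
Insert 6: [50, 22, 10, 4, 18, 6]
Insert 35: [50, 22, 35, 4, 18, 6, 10]

Final heap: [50, 22, 35, 4, 18, 6, 10]


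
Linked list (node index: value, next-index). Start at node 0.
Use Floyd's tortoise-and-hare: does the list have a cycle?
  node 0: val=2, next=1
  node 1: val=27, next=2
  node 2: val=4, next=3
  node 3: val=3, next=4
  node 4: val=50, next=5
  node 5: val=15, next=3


Floyd's tortoise (slow, +1) and hare (fast, +2):
  init: slow=0, fast=0
  step 1: slow=1, fast=2
  step 2: slow=2, fast=4
  step 3: slow=3, fast=3
  slow == fast at node 3: cycle detected

Cycle: yes


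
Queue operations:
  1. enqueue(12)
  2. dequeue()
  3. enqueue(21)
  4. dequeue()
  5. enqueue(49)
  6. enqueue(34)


enqueue(12) -> [12]
dequeue()->12, []
enqueue(21) -> [21]
dequeue()->21, []
enqueue(49) -> [49]
enqueue(34) -> [49, 34]

Final queue: [49, 34]


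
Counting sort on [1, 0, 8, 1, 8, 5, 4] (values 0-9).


Input: [1, 0, 8, 1, 8, 5, 4]
Counts: [1, 2, 0, 0, 1, 1, 0, 0, 2, 0]

Sorted: [0, 1, 1, 4, 5, 8, 8]


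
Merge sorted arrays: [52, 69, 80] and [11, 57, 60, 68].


Take 11 from B
Take 52 from A
Take 57 from B
Take 60 from B
Take 68 from B

Merged: [11, 52, 57, 60, 68, 69, 80]


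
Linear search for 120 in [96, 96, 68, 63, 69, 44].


i=0: 96!=120
i=1: 96!=120
i=2: 68!=120
i=3: 63!=120
i=4: 69!=120
i=5: 44!=120

Not found, 6 comps


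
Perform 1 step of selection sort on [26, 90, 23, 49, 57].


Initial: [26, 90, 23, 49, 57]
Step 1: min=23 at 2
  Swap: [23, 90, 26, 49, 57]

After 1 step: [23, 90, 26, 49, 57]


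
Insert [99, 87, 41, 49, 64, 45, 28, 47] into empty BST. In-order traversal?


Insert 99: root
Insert 87: L from 99
Insert 41: L from 99 -> L from 87
Insert 49: L from 99 -> L from 87 -> R from 41
Insert 64: L from 99 -> L from 87 -> R from 41 -> R from 49
Insert 45: L from 99 -> L from 87 -> R from 41 -> L from 49
Insert 28: L from 99 -> L from 87 -> L from 41
Insert 47: L from 99 -> L from 87 -> R from 41 -> L from 49 -> R from 45

In-order: [28, 41, 45, 47, 49, 64, 87, 99]


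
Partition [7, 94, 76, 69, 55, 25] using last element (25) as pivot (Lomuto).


Pivot: 25
  7 <= 25: advance i (no swap)
Place pivot at 1: [7, 25, 76, 69, 55, 94]

Partitioned: [7, 25, 76, 69, 55, 94]


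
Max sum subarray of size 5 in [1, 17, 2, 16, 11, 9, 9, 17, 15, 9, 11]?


[0:5]: 47
[1:6]: 55
[2:7]: 47
[3:8]: 62
[4:9]: 61
[5:10]: 59
[6:11]: 61

Max: 62 at [3:8]


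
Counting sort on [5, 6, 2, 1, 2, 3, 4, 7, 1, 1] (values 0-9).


Input: [5, 6, 2, 1, 2, 3, 4, 7, 1, 1]
Counts: [0, 3, 2, 1, 1, 1, 1, 1, 0, 0]

Sorted: [1, 1, 1, 2, 2, 3, 4, 5, 6, 7]


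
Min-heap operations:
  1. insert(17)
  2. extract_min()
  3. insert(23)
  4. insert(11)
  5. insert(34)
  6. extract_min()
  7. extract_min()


insert(17) -> [17]
extract_min()->17, []
insert(23) -> [23]
insert(11) -> [11, 23]
insert(34) -> [11, 23, 34]
extract_min()->11, [23, 34]
extract_min()->23, [34]

Final heap: [34]


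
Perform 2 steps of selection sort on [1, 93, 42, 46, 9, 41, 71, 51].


Initial: [1, 93, 42, 46, 9, 41, 71, 51]
Step 1: min=1 at 0
  Swap: [1, 93, 42, 46, 9, 41, 71, 51]
Step 2: min=9 at 4
  Swap: [1, 9, 42, 46, 93, 41, 71, 51]

After 2 steps: [1, 9, 42, 46, 93, 41, 71, 51]


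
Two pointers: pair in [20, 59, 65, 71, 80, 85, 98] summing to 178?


lo=0(20)+hi=6(98)=118
lo=1(59)+hi=6(98)=157
lo=2(65)+hi=6(98)=163
lo=3(71)+hi=6(98)=169
lo=4(80)+hi=6(98)=178

Yes: 80+98=178


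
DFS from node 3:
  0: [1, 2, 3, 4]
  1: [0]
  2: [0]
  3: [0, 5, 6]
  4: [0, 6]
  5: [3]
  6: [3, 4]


Visit 3, push [6, 5, 0]
Visit 0, push [4, 2, 1]
Visit 1, push []
Visit 2, push []
Visit 4, push [6]
Visit 6, push []
Visit 5, push []

DFS order: [3, 0, 1, 2, 4, 6, 5]


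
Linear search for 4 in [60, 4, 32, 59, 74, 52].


i=0: 60!=4
i=1: 4==4 found!

Found at 1, 2 comps


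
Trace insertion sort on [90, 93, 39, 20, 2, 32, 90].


Initial: [90, 93, 39, 20, 2, 32, 90]
Insert 93: [90, 93, 39, 20, 2, 32, 90]
Insert 39: [39, 90, 93, 20, 2, 32, 90]
Insert 20: [20, 39, 90, 93, 2, 32, 90]
Insert 2: [2, 20, 39, 90, 93, 32, 90]
Insert 32: [2, 20, 32, 39, 90, 93, 90]
Insert 90: [2, 20, 32, 39, 90, 90, 93]

Sorted: [2, 20, 32, 39, 90, 90, 93]


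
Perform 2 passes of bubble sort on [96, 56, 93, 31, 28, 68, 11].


Initial: [96, 56, 93, 31, 28, 68, 11]
Pass 1: [56, 93, 31, 28, 68, 11, 96] (6 swaps)
Pass 2: [56, 31, 28, 68, 11, 93, 96] (4 swaps)

After 2 passes: [56, 31, 28, 68, 11, 93, 96]


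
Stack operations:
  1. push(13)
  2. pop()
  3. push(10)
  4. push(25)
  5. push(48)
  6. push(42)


push(13) -> [13]
pop()->13, []
push(10) -> [10]
push(25) -> [10, 25]
push(48) -> [10, 25, 48]
push(42) -> [10, 25, 48, 42]

Final stack: [10, 25, 48, 42]


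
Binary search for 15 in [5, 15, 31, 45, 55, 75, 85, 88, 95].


Step 1: lo=0, hi=8, mid=4, val=55
Step 2: lo=0, hi=3, mid=1, val=15

Found at index 1


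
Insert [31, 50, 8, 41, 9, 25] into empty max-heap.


Insert 31: [31]
Insert 50: [50, 31]
Insert 8: [50, 31, 8]
Insert 41: [50, 41, 8, 31]
Insert 9: [50, 41, 8, 31, 9]
Insert 25: [50, 41, 25, 31, 9, 8]

Final heap: [50, 41, 25, 31, 9, 8]


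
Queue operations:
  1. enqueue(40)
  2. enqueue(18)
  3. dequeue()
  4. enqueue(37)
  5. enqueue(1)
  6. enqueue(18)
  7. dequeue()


enqueue(40) -> [40]
enqueue(18) -> [40, 18]
dequeue()->40, [18]
enqueue(37) -> [18, 37]
enqueue(1) -> [18, 37, 1]
enqueue(18) -> [18, 37, 1, 18]
dequeue()->18, [37, 1, 18]

Final queue: [37, 1, 18]


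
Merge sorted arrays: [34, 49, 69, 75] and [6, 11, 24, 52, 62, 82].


Take 6 from B
Take 11 from B
Take 24 from B
Take 34 from A
Take 49 from A
Take 52 from B
Take 62 from B
Take 69 from A
Take 75 from A

Merged: [6, 11, 24, 34, 49, 52, 62, 69, 75, 82]


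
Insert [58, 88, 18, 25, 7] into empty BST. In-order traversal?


Insert 58: root
Insert 88: R from 58
Insert 18: L from 58
Insert 25: L from 58 -> R from 18
Insert 7: L from 58 -> L from 18

In-order: [7, 18, 25, 58, 88]


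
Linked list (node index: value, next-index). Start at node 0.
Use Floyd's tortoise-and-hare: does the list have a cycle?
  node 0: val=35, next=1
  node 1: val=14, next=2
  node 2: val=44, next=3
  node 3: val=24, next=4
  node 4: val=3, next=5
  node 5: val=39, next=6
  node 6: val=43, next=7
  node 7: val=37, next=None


Floyd's tortoise (slow, +1) and hare (fast, +2):
  init: slow=0, fast=0
  step 1: slow=1, fast=2
  step 2: slow=2, fast=4
  step 3: slow=3, fast=6
  step 4: fast 6->7->None, no cycle

Cycle: no


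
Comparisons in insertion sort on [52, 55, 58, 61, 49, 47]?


Algorithm: insertion sort
Input: [52, 55, 58, 61, 49, 47]
Sorted: [47, 49, 52, 55, 58, 61]

12


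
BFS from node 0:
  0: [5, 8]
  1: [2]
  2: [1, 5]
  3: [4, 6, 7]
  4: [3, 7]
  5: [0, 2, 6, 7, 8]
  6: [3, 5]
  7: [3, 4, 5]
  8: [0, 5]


Visit 0, enqueue [5, 8]
Visit 5, enqueue [2, 6, 7]
Visit 8, enqueue []
Visit 2, enqueue [1]
Visit 6, enqueue [3]
Visit 7, enqueue [4]
Visit 1, enqueue []
Visit 3, enqueue []
Visit 4, enqueue []

BFS order: [0, 5, 8, 2, 6, 7, 1, 3, 4]


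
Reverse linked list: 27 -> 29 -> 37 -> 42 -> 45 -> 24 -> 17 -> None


Step 1: curr=27, set curr.next=prev(None) | reversed so far: 27
Step 2: curr=29, set curr.next=prev(27) | reversed so far: 29 -> 27
Step 3: curr=37, set curr.next=prev(29) | reversed so far: 37 -> 29 -> 27
Step 4: curr=42, set curr.next=prev(37) | reversed so far: 42 -> 37 -> 29 -> 27
Step 5: curr=45, set curr.next=prev(42) | reversed so far: 45 -> 42 -> 37 -> 29 -> 27
Step 6: curr=24, set curr.next=prev(45) | reversed so far: 24 -> 45 -> 42 -> 37 -> 29 -> 27
Step 7: curr=17, set curr.next=prev(24) | reversed so far: 17 -> 24 -> 45 -> 42 -> 37 -> 29 -> 27

17 -> 24 -> 45 -> 42 -> 37 -> 29 -> 27 -> None


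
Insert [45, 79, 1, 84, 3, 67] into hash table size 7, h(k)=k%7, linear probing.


Insert 45: h=3 -> slot 3
Insert 79: h=2 -> slot 2
Insert 1: h=1 -> slot 1
Insert 84: h=0 -> slot 0
Insert 3: h=3, 1 probes -> slot 4
Insert 67: h=4, 1 probes -> slot 5

Table: [84, 1, 79, 45, 3, 67, None]


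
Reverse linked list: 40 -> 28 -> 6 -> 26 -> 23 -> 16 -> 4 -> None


Step 1: curr=40, set curr.next=prev(None) | reversed so far: 40
Step 2: curr=28, set curr.next=prev(40) | reversed so far: 28 -> 40
Step 3: curr=6, set curr.next=prev(28) | reversed so far: 6 -> 28 -> 40
Step 4: curr=26, set curr.next=prev(6) | reversed so far: 26 -> 6 -> 28 -> 40
Step 5: curr=23, set curr.next=prev(26) | reversed so far: 23 -> 26 -> 6 -> 28 -> 40
Step 6: curr=16, set curr.next=prev(23) | reversed so far: 16 -> 23 -> 26 -> 6 -> 28 -> 40
Step 7: curr=4, set curr.next=prev(16) | reversed so far: 4 -> 16 -> 23 -> 26 -> 6 -> 28 -> 40

4 -> 16 -> 23 -> 26 -> 6 -> 28 -> 40 -> None


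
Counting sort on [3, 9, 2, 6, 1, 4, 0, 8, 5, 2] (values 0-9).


Input: [3, 9, 2, 6, 1, 4, 0, 8, 5, 2]
Counts: [1, 1, 2, 1, 1, 1, 1, 0, 1, 1]

Sorted: [0, 1, 2, 2, 3, 4, 5, 6, 8, 9]


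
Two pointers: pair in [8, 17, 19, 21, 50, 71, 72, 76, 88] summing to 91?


lo=0(8)+hi=8(88)=96
lo=0(8)+hi=7(76)=84
lo=1(17)+hi=7(76)=93
lo=1(17)+hi=6(72)=89
lo=2(19)+hi=6(72)=91

Yes: 19+72=91


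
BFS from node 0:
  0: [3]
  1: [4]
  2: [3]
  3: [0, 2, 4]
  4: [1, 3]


Visit 0, enqueue [3]
Visit 3, enqueue [2, 4]
Visit 2, enqueue []
Visit 4, enqueue [1]
Visit 1, enqueue []

BFS order: [0, 3, 2, 4, 1]


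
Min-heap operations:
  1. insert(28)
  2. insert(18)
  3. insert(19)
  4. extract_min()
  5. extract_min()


insert(28) -> [28]
insert(18) -> [18, 28]
insert(19) -> [18, 28, 19]
extract_min()->18, [19, 28]
extract_min()->19, [28]

Final heap: [28]


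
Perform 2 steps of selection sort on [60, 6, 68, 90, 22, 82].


Initial: [60, 6, 68, 90, 22, 82]
Step 1: min=6 at 1
  Swap: [6, 60, 68, 90, 22, 82]
Step 2: min=22 at 4
  Swap: [6, 22, 68, 90, 60, 82]

After 2 steps: [6, 22, 68, 90, 60, 82]


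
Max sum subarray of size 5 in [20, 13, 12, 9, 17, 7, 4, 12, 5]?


[0:5]: 71
[1:6]: 58
[2:7]: 49
[3:8]: 49
[4:9]: 45

Max: 71 at [0:5]


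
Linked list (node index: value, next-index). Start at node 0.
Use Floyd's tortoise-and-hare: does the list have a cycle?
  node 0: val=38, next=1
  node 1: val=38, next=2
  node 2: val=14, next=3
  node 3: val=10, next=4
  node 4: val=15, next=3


Floyd's tortoise (slow, +1) and hare (fast, +2):
  init: slow=0, fast=0
  step 1: slow=1, fast=2
  step 2: slow=2, fast=4
  step 3: slow=3, fast=4
  step 4: slow=4, fast=4
  slow == fast at node 4: cycle detected

Cycle: yes


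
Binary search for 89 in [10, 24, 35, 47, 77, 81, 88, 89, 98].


Step 1: lo=0, hi=8, mid=4, val=77
Step 2: lo=5, hi=8, mid=6, val=88
Step 3: lo=7, hi=8, mid=7, val=89

Found at index 7


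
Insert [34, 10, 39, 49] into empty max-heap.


Insert 34: [34]
Insert 10: [34, 10]
Insert 39: [39, 10, 34]
Insert 49: [49, 39, 34, 10]

Final heap: [49, 39, 34, 10]


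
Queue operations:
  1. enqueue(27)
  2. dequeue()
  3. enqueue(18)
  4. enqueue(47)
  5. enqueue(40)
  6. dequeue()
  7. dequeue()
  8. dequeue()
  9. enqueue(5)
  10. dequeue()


enqueue(27) -> [27]
dequeue()->27, []
enqueue(18) -> [18]
enqueue(47) -> [18, 47]
enqueue(40) -> [18, 47, 40]
dequeue()->18, [47, 40]
dequeue()->47, [40]
dequeue()->40, []
enqueue(5) -> [5]
dequeue()->5, []

Final queue: []


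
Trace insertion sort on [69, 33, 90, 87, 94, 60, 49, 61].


Initial: [69, 33, 90, 87, 94, 60, 49, 61]
Insert 33: [33, 69, 90, 87, 94, 60, 49, 61]
Insert 90: [33, 69, 90, 87, 94, 60, 49, 61]
Insert 87: [33, 69, 87, 90, 94, 60, 49, 61]
Insert 94: [33, 69, 87, 90, 94, 60, 49, 61]
Insert 60: [33, 60, 69, 87, 90, 94, 49, 61]
Insert 49: [33, 49, 60, 69, 87, 90, 94, 61]
Insert 61: [33, 49, 60, 61, 69, 87, 90, 94]

Sorted: [33, 49, 60, 61, 69, 87, 90, 94]


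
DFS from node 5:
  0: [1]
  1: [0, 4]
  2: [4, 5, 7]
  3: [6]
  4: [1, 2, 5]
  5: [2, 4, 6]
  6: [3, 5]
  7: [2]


Visit 5, push [6, 4, 2]
Visit 2, push [7, 4]
Visit 4, push [1]
Visit 1, push [0]
Visit 0, push []
Visit 7, push []
Visit 6, push [3]
Visit 3, push []

DFS order: [5, 2, 4, 1, 0, 7, 6, 3]


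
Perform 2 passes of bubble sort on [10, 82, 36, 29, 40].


Initial: [10, 82, 36, 29, 40]
Pass 1: [10, 36, 29, 40, 82] (3 swaps)
Pass 2: [10, 29, 36, 40, 82] (1 swaps)

After 2 passes: [10, 29, 36, 40, 82]


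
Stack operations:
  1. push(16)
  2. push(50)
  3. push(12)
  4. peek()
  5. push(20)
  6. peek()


push(16) -> [16]
push(50) -> [16, 50]
push(12) -> [16, 50, 12]
peek()->12
push(20) -> [16, 50, 12, 20]
peek()->20

Final stack: [16, 50, 12, 20]


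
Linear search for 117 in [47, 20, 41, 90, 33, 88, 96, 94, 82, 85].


i=0: 47!=117
i=1: 20!=117
i=2: 41!=117
i=3: 90!=117
i=4: 33!=117
i=5: 88!=117
i=6: 96!=117
i=7: 94!=117
i=8: 82!=117
i=9: 85!=117

Not found, 10 comps


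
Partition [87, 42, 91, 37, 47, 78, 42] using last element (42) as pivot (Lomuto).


Pivot: 42
  42 <= 42: swap -> [42, 87, 91, 37, 47, 78, 42]
  37 <= 42: swap -> [42, 37, 91, 87, 47, 78, 42]
Place pivot at 2: [42, 37, 42, 87, 47, 78, 91]

Partitioned: [42, 37, 42, 87, 47, 78, 91]


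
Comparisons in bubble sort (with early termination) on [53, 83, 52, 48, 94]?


Algorithm: bubble sort (with early termination)
Input: [53, 83, 52, 48, 94]
Sorted: [48, 52, 53, 83, 94]

10


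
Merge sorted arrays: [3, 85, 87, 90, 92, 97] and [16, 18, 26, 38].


Take 3 from A
Take 16 from B
Take 18 from B
Take 26 from B
Take 38 from B

Merged: [3, 16, 18, 26, 38, 85, 87, 90, 92, 97]


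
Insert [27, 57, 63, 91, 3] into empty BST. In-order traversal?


Insert 27: root
Insert 57: R from 27
Insert 63: R from 27 -> R from 57
Insert 91: R from 27 -> R from 57 -> R from 63
Insert 3: L from 27

In-order: [3, 27, 57, 63, 91]


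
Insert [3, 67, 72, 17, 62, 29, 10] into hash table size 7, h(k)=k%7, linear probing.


Insert 3: h=3 -> slot 3
Insert 67: h=4 -> slot 4
Insert 72: h=2 -> slot 2
Insert 17: h=3, 2 probes -> slot 5
Insert 62: h=6 -> slot 6
Insert 29: h=1 -> slot 1
Insert 10: h=3, 4 probes -> slot 0

Table: [10, 29, 72, 3, 67, 17, 62]


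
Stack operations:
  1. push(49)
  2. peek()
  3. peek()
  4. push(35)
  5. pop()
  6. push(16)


push(49) -> [49]
peek()->49
peek()->49
push(35) -> [49, 35]
pop()->35, [49]
push(16) -> [49, 16]

Final stack: [49, 16]


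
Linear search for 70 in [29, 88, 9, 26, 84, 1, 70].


i=0: 29!=70
i=1: 88!=70
i=2: 9!=70
i=3: 26!=70
i=4: 84!=70
i=5: 1!=70
i=6: 70==70 found!

Found at 6, 7 comps


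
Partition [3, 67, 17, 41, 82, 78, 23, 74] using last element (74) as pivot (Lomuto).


Pivot: 74
  3 <= 74: advance i (no swap)
  67 <= 74: advance i (no swap)
  17 <= 74: advance i (no swap)
  41 <= 74: advance i (no swap)
  23 <= 74: swap -> [3, 67, 17, 41, 23, 78, 82, 74]
Place pivot at 5: [3, 67, 17, 41, 23, 74, 82, 78]

Partitioned: [3, 67, 17, 41, 23, 74, 82, 78]
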